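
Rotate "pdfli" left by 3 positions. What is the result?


Input: "pdfli", rotate left by 3
First 3 characters: "pdf"
Remaining characters: "li"
Concatenate remaining + first: "li" + "pdf" = "lipdf"

lipdf


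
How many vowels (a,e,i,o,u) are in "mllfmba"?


Input: mllfmba
Checking each character:
  'm' at position 0: consonant
  'l' at position 1: consonant
  'l' at position 2: consonant
  'f' at position 3: consonant
  'm' at position 4: consonant
  'b' at position 5: consonant
  'a' at position 6: vowel (running total: 1)
Total vowels: 1

1


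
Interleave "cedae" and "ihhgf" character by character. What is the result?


Interleaving "cedae" and "ihhgf":
  Position 0: 'c' from first, 'i' from second => "ci"
  Position 1: 'e' from first, 'h' from second => "eh"
  Position 2: 'd' from first, 'h' from second => "dh"
  Position 3: 'a' from first, 'g' from second => "ag"
  Position 4: 'e' from first, 'f' from second => "ef"
Result: ciehdhagef

ciehdhagef


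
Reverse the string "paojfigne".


Input: paojfigne
Reading characters right to left:
  Position 8: 'e'
  Position 7: 'n'
  Position 6: 'g'
  Position 5: 'i'
  Position 4: 'f'
  Position 3: 'j'
  Position 2: 'o'
  Position 1: 'a'
  Position 0: 'p'
Reversed: engifjoap

engifjoap


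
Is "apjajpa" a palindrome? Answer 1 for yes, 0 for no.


Input: apjajpa
Reversed: apjajpa
  Compare pos 0 ('a') with pos 6 ('a'): match
  Compare pos 1 ('p') with pos 5 ('p'): match
  Compare pos 2 ('j') with pos 4 ('j'): match
Result: palindrome

1


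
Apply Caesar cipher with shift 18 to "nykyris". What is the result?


Caesar cipher: shift "nykyris" by 18
  'n' (pos 13) + 18 = pos 5 = 'f'
  'y' (pos 24) + 18 = pos 16 = 'q'
  'k' (pos 10) + 18 = pos 2 = 'c'
  'y' (pos 24) + 18 = pos 16 = 'q'
  'r' (pos 17) + 18 = pos 9 = 'j'
  'i' (pos 8) + 18 = pos 0 = 'a'
  's' (pos 18) + 18 = pos 10 = 'k'
Result: fqcqjak

fqcqjak


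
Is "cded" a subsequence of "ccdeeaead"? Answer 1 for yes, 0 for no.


Check if "cded" is a subsequence of "ccdeeaead"
Greedy scan:
  Position 0 ('c'): matches sub[0] = 'c'
  Position 1 ('c'): no match needed
  Position 2 ('d'): matches sub[1] = 'd'
  Position 3 ('e'): matches sub[2] = 'e'
  Position 4 ('e'): no match needed
  Position 5 ('a'): no match needed
  Position 6 ('e'): no match needed
  Position 7 ('a'): no match needed
  Position 8 ('d'): matches sub[3] = 'd'
All 4 characters matched => is a subsequence

1


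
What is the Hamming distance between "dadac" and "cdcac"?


Comparing "dadac" and "cdcac" position by position:
  Position 0: 'd' vs 'c' => differ
  Position 1: 'a' vs 'd' => differ
  Position 2: 'd' vs 'c' => differ
  Position 3: 'a' vs 'a' => same
  Position 4: 'c' vs 'c' => same
Total differences (Hamming distance): 3

3


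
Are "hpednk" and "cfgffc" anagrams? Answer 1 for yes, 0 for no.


Strings: "hpednk", "cfgffc"
Sorted first:  dehknp
Sorted second: ccfffg
Differ at position 0: 'd' vs 'c' => not anagrams

0


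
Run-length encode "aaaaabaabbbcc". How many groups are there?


Input: aaaaabaabbbcc
Scanning for consecutive runs:
  Group 1: 'a' x 5 (positions 0-4)
  Group 2: 'b' x 1 (positions 5-5)
  Group 3: 'a' x 2 (positions 6-7)
  Group 4: 'b' x 3 (positions 8-10)
  Group 5: 'c' x 2 (positions 11-12)
Total groups: 5

5


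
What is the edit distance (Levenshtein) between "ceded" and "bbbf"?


Computing edit distance: "ceded" -> "bbbf"
DP table:
           b    b    b    f
      0    1    2    3    4
  c   1    1    2    3    4
  e   2    2    2    3    4
  d   3    3    3    3    4
  e   4    4    4    4    4
  d   5    5    5    5    5
Edit distance = dp[5][4] = 5

5


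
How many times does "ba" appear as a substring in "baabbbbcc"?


Searching for "ba" in "baabbbbcc"
Scanning each position:
  Position 0: "ba" => MATCH
  Position 1: "aa" => no
  Position 2: "ab" => no
  Position 3: "bb" => no
  Position 4: "bb" => no
  Position 5: "bb" => no
  Position 6: "bc" => no
  Position 7: "cc" => no
Total occurrences: 1

1


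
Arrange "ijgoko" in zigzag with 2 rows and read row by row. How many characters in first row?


Zigzag "ijgoko" into 2 rows:
Placing characters:
  'i' => row 0
  'j' => row 1
  'g' => row 0
  'o' => row 1
  'k' => row 0
  'o' => row 1
Rows:
  Row 0: "igk"
  Row 1: "joo"
First row length: 3

3


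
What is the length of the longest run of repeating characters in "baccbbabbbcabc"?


Input: "baccbbabbbcabc"
Scanning for longest run:
  Position 1 ('a'): new char, reset run to 1
  Position 2 ('c'): new char, reset run to 1
  Position 3 ('c'): continues run of 'c', length=2
  Position 4 ('b'): new char, reset run to 1
  Position 5 ('b'): continues run of 'b', length=2
  Position 6 ('a'): new char, reset run to 1
  Position 7 ('b'): new char, reset run to 1
  Position 8 ('b'): continues run of 'b', length=2
  Position 9 ('b'): continues run of 'b', length=3
  Position 10 ('c'): new char, reset run to 1
  Position 11 ('a'): new char, reset run to 1
  Position 12 ('b'): new char, reset run to 1
  Position 13 ('c'): new char, reset run to 1
Longest run: 'b' with length 3

3


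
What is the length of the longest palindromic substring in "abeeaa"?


Input: "abeeaa"
Checking substrings for palindromes:
  [2:4] "ee" (len 2) => palindrome
  [4:6] "aa" (len 2) => palindrome
Longest palindromic substring: "ee" with length 2

2


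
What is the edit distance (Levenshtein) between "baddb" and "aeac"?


Computing edit distance: "baddb" -> "aeac"
DP table:
           a    e    a    c
      0    1    2    3    4
  b   1    1    2    3    4
  a   2    1    2    2    3
  d   3    2    2    3    3
  d   4    3    3    3    4
  b   5    4    4    4    4
Edit distance = dp[5][4] = 4

4


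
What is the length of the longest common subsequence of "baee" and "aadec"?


LCS of "baee" and "aadec"
DP table:
           a    a    d    e    c
      0    0    0    0    0    0
  b   0    0    0    0    0    0
  a   0    1    1    1    1    1
  e   0    1    1    1    2    2
  e   0    1    1    1    2    2
LCS length = dp[4][5] = 2

2


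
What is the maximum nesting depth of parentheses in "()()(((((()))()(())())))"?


Input: "()()(((((()))()(())())))"
Tracking depth:
  Position 0 '(': depth becomes 1
  Position 1 ')': depth becomes 0
  Position 2 '(': depth becomes 1
  Position 3 ')': depth becomes 0
  Position 4 '(': depth becomes 1
  Position 5 '(': depth becomes 2
  Position 6 '(': depth becomes 3
  Position 7 '(': depth becomes 4
  Position 8 '(': depth becomes 5
  Position 9 '(': depth becomes 6
  Position 10 ')': depth becomes 5
  Position 11 ')': depth becomes 4
  Position 12 ')': depth becomes 3
  Position 13 '(': depth becomes 4
  Position 14 ')': depth becomes 3
  Position 15 '(': depth becomes 4
  Position 16 '(': depth becomes 5
  Position 17 ')': depth becomes 4
  Position 18 ')': depth becomes 3
  Position 19 '(': depth becomes 4
  Position 20 ')': depth becomes 3
  Position 21 ')': depth becomes 2
  Position 22 ')': depth becomes 1
  Position 23 ')': depth becomes 0
Maximum depth reached: 6

6


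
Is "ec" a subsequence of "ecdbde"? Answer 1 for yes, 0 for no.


Check if "ec" is a subsequence of "ecdbde"
Greedy scan:
  Position 0 ('e'): matches sub[0] = 'e'
  Position 1 ('c'): matches sub[1] = 'c'
  Position 2 ('d'): no match needed
  Position 3 ('b'): no match needed
  Position 4 ('d'): no match needed
  Position 5 ('e'): no match needed
All 2 characters matched => is a subsequence

1


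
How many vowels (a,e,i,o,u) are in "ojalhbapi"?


Input: ojalhbapi
Checking each character:
  'o' at position 0: vowel (running total: 1)
  'j' at position 1: consonant
  'a' at position 2: vowel (running total: 2)
  'l' at position 3: consonant
  'h' at position 4: consonant
  'b' at position 5: consonant
  'a' at position 6: vowel (running total: 3)
  'p' at position 7: consonant
  'i' at position 8: vowel (running total: 4)
Total vowels: 4

4


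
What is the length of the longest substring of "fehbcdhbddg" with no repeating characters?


Input: "fehbcdhbddg"
Sliding window (track last position of each char):
  Position 0 ('f'): window [0,0] length 1 -- new best
  Position 1 ('e'): window [0,1] length 2 -- new best
  Position 2 ('h'): window [0,2] length 3 -- new best
  Position 3 ('b'): window [0,3] length 4 -- new best
  Position 4 ('c'): window [0,4] length 5 -- new best
  Position 5 ('d'): window [0,5] length 6 -- new best
  Position 6 ('h'): repeat (last at 2), move window start to 3
  Position 6 ('h'): window [3,6] length 4
  Position 7 ('b'): repeat (last at 3), move window start to 4
  Position 7 ('b'): window [4,7] length 4
  Position 8 ('d'): repeat (last at 5), move window start to 6
  Position 8 ('d'): window [6,8] length 3
  Position 9 ('d'): repeat (last at 8), move window start to 9
  Position 9 ('d'): window [9,9] length 1
  Position 10 ('g'): window [9,10] length 2
Longest substring with no repeats: "fehbcd" with length 6

6


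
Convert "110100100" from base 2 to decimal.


Input: "110100100" in base 2
Positional expansion:
  Digit '1' (value 1) x 2^8 = 256
  Digit '1' (value 1) x 2^7 = 128
  Digit '0' (value 0) x 2^6 = 0
  Digit '1' (value 1) x 2^5 = 32
  Digit '0' (value 0) x 2^4 = 0
  Digit '0' (value 0) x 2^3 = 0
  Digit '1' (value 1) x 2^2 = 4
  Digit '0' (value 0) x 2^1 = 0
  Digit '0' (value 0) x 2^0 = 0
Sum = 420

420


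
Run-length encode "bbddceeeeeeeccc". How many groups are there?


Input: bbddceeeeeeeccc
Scanning for consecutive runs:
  Group 1: 'b' x 2 (positions 0-1)
  Group 2: 'd' x 2 (positions 2-3)
  Group 3: 'c' x 1 (positions 4-4)
  Group 4: 'e' x 7 (positions 5-11)
  Group 5: 'c' x 3 (positions 12-14)
Total groups: 5

5


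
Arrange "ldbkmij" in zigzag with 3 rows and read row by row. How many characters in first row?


Zigzag "ldbkmij" into 3 rows:
Placing characters:
  'l' => row 0
  'd' => row 1
  'b' => row 2
  'k' => row 1
  'm' => row 0
  'i' => row 1
  'j' => row 2
Rows:
  Row 0: "lm"
  Row 1: "dki"
  Row 2: "bj"
First row length: 2

2


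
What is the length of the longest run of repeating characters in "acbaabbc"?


Input: "acbaabbc"
Scanning for longest run:
  Position 1 ('c'): new char, reset run to 1
  Position 2 ('b'): new char, reset run to 1
  Position 3 ('a'): new char, reset run to 1
  Position 4 ('a'): continues run of 'a', length=2
  Position 5 ('b'): new char, reset run to 1
  Position 6 ('b'): continues run of 'b', length=2
  Position 7 ('c'): new char, reset run to 1
Longest run: 'a' with length 2

2


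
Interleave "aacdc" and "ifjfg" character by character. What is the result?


Interleaving "aacdc" and "ifjfg":
  Position 0: 'a' from first, 'i' from second => "ai"
  Position 1: 'a' from first, 'f' from second => "af"
  Position 2: 'c' from first, 'j' from second => "cj"
  Position 3: 'd' from first, 'f' from second => "df"
  Position 4: 'c' from first, 'g' from second => "cg"
Result: aiafcjdfcg

aiafcjdfcg


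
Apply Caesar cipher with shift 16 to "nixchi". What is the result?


Caesar cipher: shift "nixchi" by 16
  'n' (pos 13) + 16 = pos 3 = 'd'
  'i' (pos 8) + 16 = pos 24 = 'y'
  'x' (pos 23) + 16 = pos 13 = 'n'
  'c' (pos 2) + 16 = pos 18 = 's'
  'h' (pos 7) + 16 = pos 23 = 'x'
  'i' (pos 8) + 16 = pos 24 = 'y'
Result: dynsxy

dynsxy


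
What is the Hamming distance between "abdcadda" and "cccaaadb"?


Comparing "abdcadda" and "cccaaadb" position by position:
  Position 0: 'a' vs 'c' => differ
  Position 1: 'b' vs 'c' => differ
  Position 2: 'd' vs 'c' => differ
  Position 3: 'c' vs 'a' => differ
  Position 4: 'a' vs 'a' => same
  Position 5: 'd' vs 'a' => differ
  Position 6: 'd' vs 'd' => same
  Position 7: 'a' vs 'b' => differ
Total differences (Hamming distance): 6

6


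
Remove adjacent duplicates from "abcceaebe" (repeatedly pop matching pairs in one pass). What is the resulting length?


Input: abcceaebe
Stack-based adjacent duplicate removal:
  Read 'a': push. Stack: a
  Read 'b': push. Stack: ab
  Read 'c': push. Stack: abc
  Read 'c': matches stack top 'c' => pop. Stack: ab
  Read 'e': push. Stack: abe
  Read 'a': push. Stack: abea
  Read 'e': push. Stack: abeae
  Read 'b': push. Stack: abeaeb
  Read 'e': push. Stack: abeaebe
Final stack: "abeaebe" (length 7)

7


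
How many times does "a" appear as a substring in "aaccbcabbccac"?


Searching for "a" in "aaccbcabbccac"
Scanning each position:
  Position 0: "a" => MATCH
  Position 1: "a" => MATCH
  Position 2: "c" => no
  Position 3: "c" => no
  Position 4: "b" => no
  Position 5: "c" => no
  Position 6: "a" => MATCH
  Position 7: "b" => no
  Position 8: "b" => no
  Position 9: "c" => no
  Position 10: "c" => no
  Position 11: "a" => MATCH
  Position 12: "c" => no
Total occurrences: 4

4


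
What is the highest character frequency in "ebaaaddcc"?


Input: ebaaaddcc
Character counts:
  'a': 3
  'b': 1
  'c': 2
  'd': 2
  'e': 1
Maximum frequency: 3

3


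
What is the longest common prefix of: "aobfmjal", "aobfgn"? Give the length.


Words: aobfmjal, aobfgn
  Position 0: all 'a' => match
  Position 1: all 'o' => match
  Position 2: all 'b' => match
  Position 3: all 'f' => match
  Position 4: ('m', 'g') => mismatch, stop
LCP = "aobf" (length 4)

4


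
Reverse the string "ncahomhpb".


Input: ncahomhpb
Reading characters right to left:
  Position 8: 'b'
  Position 7: 'p'
  Position 6: 'h'
  Position 5: 'm'
  Position 4: 'o'
  Position 3: 'h'
  Position 2: 'a'
  Position 1: 'c'
  Position 0: 'n'
Reversed: bphmohacn

bphmohacn


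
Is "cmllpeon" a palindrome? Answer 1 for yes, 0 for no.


Input: cmllpeon
Reversed: noepllmc
  Compare pos 0 ('c') with pos 7 ('n'): MISMATCH
  Compare pos 1 ('m') with pos 6 ('o'): MISMATCH
  Compare pos 2 ('l') with pos 5 ('e'): MISMATCH
  Compare pos 3 ('l') with pos 4 ('p'): MISMATCH
Result: not a palindrome

0


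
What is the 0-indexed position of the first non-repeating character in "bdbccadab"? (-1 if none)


Input: bdbccadab
Character frequencies:
  'a': 2
  'b': 3
  'c': 2
  'd': 2
Scanning left to right for freq == 1:
  Position 0 ('b'): freq=3, skip
  Position 1 ('d'): freq=2, skip
  Position 2 ('b'): freq=3, skip
  Position 3 ('c'): freq=2, skip
  Position 4 ('c'): freq=2, skip
  Position 5 ('a'): freq=2, skip
  Position 6 ('d'): freq=2, skip
  Position 7 ('a'): freq=2, skip
  Position 8 ('b'): freq=3, skip
  No unique character found => answer = -1

-1


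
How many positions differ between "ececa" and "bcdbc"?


Comparing "ececa" and "bcdbc" position by position:
  Position 0: 'e' vs 'b' => DIFFER
  Position 1: 'c' vs 'c' => same
  Position 2: 'e' vs 'd' => DIFFER
  Position 3: 'c' vs 'b' => DIFFER
  Position 4: 'a' vs 'c' => DIFFER
Positions that differ: 4

4


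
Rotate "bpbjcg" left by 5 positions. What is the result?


Input: "bpbjcg", rotate left by 5
First 5 characters: "bpbjc"
Remaining characters: "g"
Concatenate remaining + first: "g" + "bpbjc" = "gbpbjc"

gbpbjc


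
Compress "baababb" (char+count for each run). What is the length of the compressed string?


Input: baababb
Runs:
  'b' x 1 => "b1"
  'a' x 2 => "a2"
  'b' x 1 => "b1"
  'a' x 1 => "a1"
  'b' x 2 => "b2"
Compressed: "b1a2b1a1b2"
Compressed length: 10

10


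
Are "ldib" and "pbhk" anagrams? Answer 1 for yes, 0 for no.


Strings: "ldib", "pbhk"
Sorted first:  bdil
Sorted second: bhkp
Differ at position 1: 'd' vs 'h' => not anagrams

0


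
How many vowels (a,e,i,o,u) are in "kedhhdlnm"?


Input: kedhhdlnm
Checking each character:
  'k' at position 0: consonant
  'e' at position 1: vowel (running total: 1)
  'd' at position 2: consonant
  'h' at position 3: consonant
  'h' at position 4: consonant
  'd' at position 5: consonant
  'l' at position 6: consonant
  'n' at position 7: consonant
  'm' at position 8: consonant
Total vowels: 1

1


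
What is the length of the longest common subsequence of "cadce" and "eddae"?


LCS of "cadce" and "eddae"
DP table:
           e    d    d    a    e
      0    0    0    0    0    0
  c   0    0    0    0    0    0
  a   0    0    0    0    1    1
  d   0    0    1    1    1    1
  c   0    0    1    1    1    1
  e   0    1    1    1    1    2
LCS length = dp[5][5] = 2

2


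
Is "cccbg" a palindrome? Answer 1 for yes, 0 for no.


Input: cccbg
Reversed: gbccc
  Compare pos 0 ('c') with pos 4 ('g'): MISMATCH
  Compare pos 1 ('c') with pos 3 ('b'): MISMATCH
Result: not a palindrome

0


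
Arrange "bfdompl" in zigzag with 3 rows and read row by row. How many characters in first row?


Zigzag "bfdompl" into 3 rows:
Placing characters:
  'b' => row 0
  'f' => row 1
  'd' => row 2
  'o' => row 1
  'm' => row 0
  'p' => row 1
  'l' => row 2
Rows:
  Row 0: "bm"
  Row 1: "fop"
  Row 2: "dl"
First row length: 2

2


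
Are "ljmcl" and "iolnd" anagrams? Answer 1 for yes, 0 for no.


Strings: "ljmcl", "iolnd"
Sorted first:  cjllm
Sorted second: dilno
Differ at position 0: 'c' vs 'd' => not anagrams

0


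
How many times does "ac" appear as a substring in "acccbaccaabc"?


Searching for "ac" in "acccbaccaabc"
Scanning each position:
  Position 0: "ac" => MATCH
  Position 1: "cc" => no
  Position 2: "cc" => no
  Position 3: "cb" => no
  Position 4: "ba" => no
  Position 5: "ac" => MATCH
  Position 6: "cc" => no
  Position 7: "ca" => no
  Position 8: "aa" => no
  Position 9: "ab" => no
  Position 10: "bc" => no
Total occurrences: 2

2


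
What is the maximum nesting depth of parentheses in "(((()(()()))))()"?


Input: "(((()(()()))))()"
Tracking depth:
  Position 0 '(': depth becomes 1
  Position 1 '(': depth becomes 2
  Position 2 '(': depth becomes 3
  Position 3 '(': depth becomes 4
  Position 4 ')': depth becomes 3
  Position 5 '(': depth becomes 4
  Position 6 '(': depth becomes 5
  Position 7 ')': depth becomes 4
  Position 8 '(': depth becomes 5
  Position 9 ')': depth becomes 4
  Position 10 ')': depth becomes 3
  Position 11 ')': depth becomes 2
  Position 12 ')': depth becomes 1
  Position 13 ')': depth becomes 0
  Position 14 '(': depth becomes 1
  Position 15 ')': depth becomes 0
Maximum depth reached: 5

5


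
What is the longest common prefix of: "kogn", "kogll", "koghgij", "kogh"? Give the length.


Words: kogn, kogll, koghgij, kogh
  Position 0: all 'k' => match
  Position 1: all 'o' => match
  Position 2: all 'g' => match
  Position 3: ('n', 'l', 'h', 'h') => mismatch, stop
LCP = "kog" (length 3)

3


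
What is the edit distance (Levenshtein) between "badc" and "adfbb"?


Computing edit distance: "badc" -> "adfbb"
DP table:
           a    d    f    b    b
      0    1    2    3    4    5
  b   1    1    2    3    3    4
  a   2    1    2    3    4    4
  d   3    2    1    2    3    4
  c   4    3    2    2    3    4
Edit distance = dp[4][5] = 4

4


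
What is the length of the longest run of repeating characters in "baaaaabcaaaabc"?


Input: "baaaaabcaaaabc"
Scanning for longest run:
  Position 1 ('a'): new char, reset run to 1
  Position 2 ('a'): continues run of 'a', length=2
  Position 3 ('a'): continues run of 'a', length=3
  Position 4 ('a'): continues run of 'a', length=4
  Position 5 ('a'): continues run of 'a', length=5
  Position 6 ('b'): new char, reset run to 1
  Position 7 ('c'): new char, reset run to 1
  Position 8 ('a'): new char, reset run to 1
  Position 9 ('a'): continues run of 'a', length=2
  Position 10 ('a'): continues run of 'a', length=3
  Position 11 ('a'): continues run of 'a', length=4
  Position 12 ('b'): new char, reset run to 1
  Position 13 ('c'): new char, reset run to 1
Longest run: 'a' with length 5

5


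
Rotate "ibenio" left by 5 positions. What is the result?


Input: "ibenio", rotate left by 5
First 5 characters: "ibeni"
Remaining characters: "o"
Concatenate remaining + first: "o" + "ibeni" = "oibeni"

oibeni


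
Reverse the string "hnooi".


Input: hnooi
Reading characters right to left:
  Position 4: 'i'
  Position 3: 'o'
  Position 2: 'o'
  Position 1: 'n'
  Position 0: 'h'
Reversed: ioonh

ioonh


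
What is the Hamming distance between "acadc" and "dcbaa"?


Comparing "acadc" and "dcbaa" position by position:
  Position 0: 'a' vs 'd' => differ
  Position 1: 'c' vs 'c' => same
  Position 2: 'a' vs 'b' => differ
  Position 3: 'd' vs 'a' => differ
  Position 4: 'c' vs 'a' => differ
Total differences (Hamming distance): 4

4


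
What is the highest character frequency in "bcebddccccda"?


Input: bcebddccccda
Character counts:
  'a': 1
  'b': 2
  'c': 5
  'd': 3
  'e': 1
Maximum frequency: 5

5


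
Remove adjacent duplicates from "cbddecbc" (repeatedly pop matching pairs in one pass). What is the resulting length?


Input: cbddecbc
Stack-based adjacent duplicate removal:
  Read 'c': push. Stack: c
  Read 'b': push. Stack: cb
  Read 'd': push. Stack: cbd
  Read 'd': matches stack top 'd' => pop. Stack: cb
  Read 'e': push. Stack: cbe
  Read 'c': push. Stack: cbec
  Read 'b': push. Stack: cbecb
  Read 'c': push. Stack: cbecbc
Final stack: "cbecbc" (length 6)

6


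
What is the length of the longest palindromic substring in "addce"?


Input: "addce"
Checking substrings for palindromes:
  [1:3] "dd" (len 2) => palindrome
Longest palindromic substring: "dd" with length 2

2


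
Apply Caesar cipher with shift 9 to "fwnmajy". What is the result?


Caesar cipher: shift "fwnmajy" by 9
  'f' (pos 5) + 9 = pos 14 = 'o'
  'w' (pos 22) + 9 = pos 5 = 'f'
  'n' (pos 13) + 9 = pos 22 = 'w'
  'm' (pos 12) + 9 = pos 21 = 'v'
  'a' (pos 0) + 9 = pos 9 = 'j'
  'j' (pos 9) + 9 = pos 18 = 's'
  'y' (pos 24) + 9 = pos 7 = 'h'
Result: ofwvjsh

ofwvjsh


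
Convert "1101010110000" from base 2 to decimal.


Input: "1101010110000" in base 2
Positional expansion:
  Digit '1' (value 1) x 2^12 = 4096
  Digit '1' (value 1) x 2^11 = 2048
  Digit '0' (value 0) x 2^10 = 0
  Digit '1' (value 1) x 2^9 = 512
  Digit '0' (value 0) x 2^8 = 0
  Digit '1' (value 1) x 2^7 = 128
  Digit '0' (value 0) x 2^6 = 0
  Digit '1' (value 1) x 2^5 = 32
  Digit '1' (value 1) x 2^4 = 16
  Digit '0' (value 0) x 2^3 = 0
  Digit '0' (value 0) x 2^2 = 0
  Digit '0' (value 0) x 2^1 = 0
  Digit '0' (value 0) x 2^0 = 0
Sum = 6832

6832


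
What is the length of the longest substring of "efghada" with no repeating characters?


Input: "efghada"
Sliding window (track last position of each char):
  Position 0 ('e'): window [0,0] length 1 -- new best
  Position 1 ('f'): window [0,1] length 2 -- new best
  Position 2 ('g'): window [0,2] length 3 -- new best
  Position 3 ('h'): window [0,3] length 4 -- new best
  Position 4 ('a'): window [0,4] length 5 -- new best
  Position 5 ('d'): window [0,5] length 6 -- new best
  Position 6 ('a'): repeat (last at 4), move window start to 5
  Position 6 ('a'): window [5,6] length 2
Longest substring with no repeats: "efghad" with length 6

6


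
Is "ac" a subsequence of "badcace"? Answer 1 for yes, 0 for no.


Check if "ac" is a subsequence of "badcace"
Greedy scan:
  Position 0 ('b'): no match needed
  Position 1 ('a'): matches sub[0] = 'a'
  Position 2 ('d'): no match needed
  Position 3 ('c'): matches sub[1] = 'c'
  Position 4 ('a'): no match needed
  Position 5 ('c'): no match needed
  Position 6 ('e'): no match needed
All 2 characters matched => is a subsequence

1


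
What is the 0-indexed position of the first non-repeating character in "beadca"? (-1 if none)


Input: beadca
Character frequencies:
  'a': 2
  'b': 1
  'c': 1
  'd': 1
  'e': 1
Scanning left to right for freq == 1:
  Position 0 ('b'): unique! => answer = 0

0


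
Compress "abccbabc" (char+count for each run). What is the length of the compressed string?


Input: abccbabc
Runs:
  'a' x 1 => "a1"
  'b' x 1 => "b1"
  'c' x 2 => "c2"
  'b' x 1 => "b1"
  'a' x 1 => "a1"
  'b' x 1 => "b1"
  'c' x 1 => "c1"
Compressed: "a1b1c2b1a1b1c1"
Compressed length: 14

14


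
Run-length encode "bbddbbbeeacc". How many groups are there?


Input: bbddbbbeeacc
Scanning for consecutive runs:
  Group 1: 'b' x 2 (positions 0-1)
  Group 2: 'd' x 2 (positions 2-3)
  Group 3: 'b' x 3 (positions 4-6)
  Group 4: 'e' x 2 (positions 7-8)
  Group 5: 'a' x 1 (positions 9-9)
  Group 6: 'c' x 2 (positions 10-11)
Total groups: 6

6


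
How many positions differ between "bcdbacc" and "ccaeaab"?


Comparing "bcdbacc" and "ccaeaab" position by position:
  Position 0: 'b' vs 'c' => DIFFER
  Position 1: 'c' vs 'c' => same
  Position 2: 'd' vs 'a' => DIFFER
  Position 3: 'b' vs 'e' => DIFFER
  Position 4: 'a' vs 'a' => same
  Position 5: 'c' vs 'a' => DIFFER
  Position 6: 'c' vs 'b' => DIFFER
Positions that differ: 5

5


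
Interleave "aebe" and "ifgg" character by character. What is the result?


Interleaving "aebe" and "ifgg":
  Position 0: 'a' from first, 'i' from second => "ai"
  Position 1: 'e' from first, 'f' from second => "ef"
  Position 2: 'b' from first, 'g' from second => "bg"
  Position 3: 'e' from first, 'g' from second => "eg"
Result: aiefbgeg

aiefbgeg


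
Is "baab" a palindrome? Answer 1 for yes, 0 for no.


Input: baab
Reversed: baab
  Compare pos 0 ('b') with pos 3 ('b'): match
  Compare pos 1 ('a') with pos 2 ('a'): match
Result: palindrome

1


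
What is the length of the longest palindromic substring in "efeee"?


Input: "efeee"
Checking substrings for palindromes:
  [0:3] "efe" (len 3) => palindrome
  [2:5] "eee" (len 3) => palindrome
  [2:4] "ee" (len 2) => palindrome
  [3:5] "ee" (len 2) => palindrome
Longest palindromic substring: "efe" with length 3

3


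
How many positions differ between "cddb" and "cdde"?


Comparing "cddb" and "cdde" position by position:
  Position 0: 'c' vs 'c' => same
  Position 1: 'd' vs 'd' => same
  Position 2: 'd' vs 'd' => same
  Position 3: 'b' vs 'e' => DIFFER
Positions that differ: 1

1


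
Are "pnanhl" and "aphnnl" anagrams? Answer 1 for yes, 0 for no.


Strings: "pnanhl", "aphnnl"
Sorted first:  ahlnnp
Sorted second: ahlnnp
Sorted forms match => anagrams

1


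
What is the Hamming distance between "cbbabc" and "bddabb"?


Comparing "cbbabc" and "bddabb" position by position:
  Position 0: 'c' vs 'b' => differ
  Position 1: 'b' vs 'd' => differ
  Position 2: 'b' vs 'd' => differ
  Position 3: 'a' vs 'a' => same
  Position 4: 'b' vs 'b' => same
  Position 5: 'c' vs 'b' => differ
Total differences (Hamming distance): 4

4


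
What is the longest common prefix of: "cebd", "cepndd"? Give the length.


Words: cebd, cepndd
  Position 0: all 'c' => match
  Position 1: all 'e' => match
  Position 2: ('b', 'p') => mismatch, stop
LCP = "ce" (length 2)

2


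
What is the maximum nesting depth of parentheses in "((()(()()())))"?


Input: "((()(()()())))"
Tracking depth:
  Position 0 '(': depth becomes 1
  Position 1 '(': depth becomes 2
  Position 2 '(': depth becomes 3
  Position 3 ')': depth becomes 2
  Position 4 '(': depth becomes 3
  Position 5 '(': depth becomes 4
  Position 6 ')': depth becomes 3
  Position 7 '(': depth becomes 4
  Position 8 ')': depth becomes 3
  Position 9 '(': depth becomes 4
  Position 10 ')': depth becomes 3
  Position 11 ')': depth becomes 2
  Position 12 ')': depth becomes 1
  Position 13 ')': depth becomes 0
Maximum depth reached: 4

4


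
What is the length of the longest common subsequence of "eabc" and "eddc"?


LCS of "eabc" and "eddc"
DP table:
           e    d    d    c
      0    0    0    0    0
  e   0    1    1    1    1
  a   0    1    1    1    1
  b   0    1    1    1    1
  c   0    1    1    1    2
LCS length = dp[4][4] = 2

2


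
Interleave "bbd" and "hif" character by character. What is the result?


Interleaving "bbd" and "hif":
  Position 0: 'b' from first, 'h' from second => "bh"
  Position 1: 'b' from first, 'i' from second => "bi"
  Position 2: 'd' from first, 'f' from second => "df"
Result: bhbidf

bhbidf


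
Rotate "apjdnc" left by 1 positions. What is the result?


Input: "apjdnc", rotate left by 1
First 1 characters: "a"
Remaining characters: "pjdnc"
Concatenate remaining + first: "pjdnc" + "a" = "pjdnca"

pjdnca


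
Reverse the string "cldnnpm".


Input: cldnnpm
Reading characters right to left:
  Position 6: 'm'
  Position 5: 'p'
  Position 4: 'n'
  Position 3: 'n'
  Position 2: 'd'
  Position 1: 'l'
  Position 0: 'c'
Reversed: mpnndlc

mpnndlc


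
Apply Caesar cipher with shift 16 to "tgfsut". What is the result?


Caesar cipher: shift "tgfsut" by 16
  't' (pos 19) + 16 = pos 9 = 'j'
  'g' (pos 6) + 16 = pos 22 = 'w'
  'f' (pos 5) + 16 = pos 21 = 'v'
  's' (pos 18) + 16 = pos 8 = 'i'
  'u' (pos 20) + 16 = pos 10 = 'k'
  't' (pos 19) + 16 = pos 9 = 'j'
Result: jwvikj

jwvikj


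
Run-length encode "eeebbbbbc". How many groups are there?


Input: eeebbbbbc
Scanning for consecutive runs:
  Group 1: 'e' x 3 (positions 0-2)
  Group 2: 'b' x 5 (positions 3-7)
  Group 3: 'c' x 1 (positions 8-8)
Total groups: 3

3


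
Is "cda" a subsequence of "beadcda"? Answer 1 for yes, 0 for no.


Check if "cda" is a subsequence of "beadcda"
Greedy scan:
  Position 0 ('b'): no match needed
  Position 1 ('e'): no match needed
  Position 2 ('a'): no match needed
  Position 3 ('d'): no match needed
  Position 4 ('c'): matches sub[0] = 'c'
  Position 5 ('d'): matches sub[1] = 'd'
  Position 6 ('a'): matches sub[2] = 'a'
All 3 characters matched => is a subsequence

1


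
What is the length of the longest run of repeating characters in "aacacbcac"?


Input: "aacacbcac"
Scanning for longest run:
  Position 1 ('a'): continues run of 'a', length=2
  Position 2 ('c'): new char, reset run to 1
  Position 3 ('a'): new char, reset run to 1
  Position 4 ('c'): new char, reset run to 1
  Position 5 ('b'): new char, reset run to 1
  Position 6 ('c'): new char, reset run to 1
  Position 7 ('a'): new char, reset run to 1
  Position 8 ('c'): new char, reset run to 1
Longest run: 'a' with length 2

2


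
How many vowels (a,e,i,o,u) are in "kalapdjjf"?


Input: kalapdjjf
Checking each character:
  'k' at position 0: consonant
  'a' at position 1: vowel (running total: 1)
  'l' at position 2: consonant
  'a' at position 3: vowel (running total: 2)
  'p' at position 4: consonant
  'd' at position 5: consonant
  'j' at position 6: consonant
  'j' at position 7: consonant
  'f' at position 8: consonant
Total vowels: 2

2


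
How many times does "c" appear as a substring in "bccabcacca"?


Searching for "c" in "bccabcacca"
Scanning each position:
  Position 0: "b" => no
  Position 1: "c" => MATCH
  Position 2: "c" => MATCH
  Position 3: "a" => no
  Position 4: "b" => no
  Position 5: "c" => MATCH
  Position 6: "a" => no
  Position 7: "c" => MATCH
  Position 8: "c" => MATCH
  Position 9: "a" => no
Total occurrences: 5

5


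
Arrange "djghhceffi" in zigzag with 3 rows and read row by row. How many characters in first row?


Zigzag "djghhceffi" into 3 rows:
Placing characters:
  'd' => row 0
  'j' => row 1
  'g' => row 2
  'h' => row 1
  'h' => row 0
  'c' => row 1
  'e' => row 2
  'f' => row 1
  'f' => row 0
  'i' => row 1
Rows:
  Row 0: "dhf"
  Row 1: "jhcfi"
  Row 2: "ge"
First row length: 3

3


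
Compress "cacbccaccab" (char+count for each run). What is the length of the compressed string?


Input: cacbccaccab
Runs:
  'c' x 1 => "c1"
  'a' x 1 => "a1"
  'c' x 1 => "c1"
  'b' x 1 => "b1"
  'c' x 2 => "c2"
  'a' x 1 => "a1"
  'c' x 2 => "c2"
  'a' x 1 => "a1"
  'b' x 1 => "b1"
Compressed: "c1a1c1b1c2a1c2a1b1"
Compressed length: 18

18


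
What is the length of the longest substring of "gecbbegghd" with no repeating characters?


Input: "gecbbegghd"
Sliding window (track last position of each char):
  Position 0 ('g'): window [0,0] length 1 -- new best
  Position 1 ('e'): window [0,1] length 2 -- new best
  Position 2 ('c'): window [0,2] length 3 -- new best
  Position 3 ('b'): window [0,3] length 4 -- new best
  Position 4 ('b'): repeat (last at 3), move window start to 4
  Position 4 ('b'): window [4,4] length 1
  Position 5 ('e'): window [4,5] length 2
  Position 6 ('g'): window [4,6] length 3
  Position 7 ('g'): repeat (last at 6), move window start to 7
  Position 7 ('g'): window [7,7] length 1
  Position 8 ('h'): window [7,8] length 2
  Position 9 ('d'): window [7,9] length 3
Longest substring with no repeats: "gecb" with length 4

4


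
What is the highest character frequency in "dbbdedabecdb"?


Input: dbbdedabecdb
Character counts:
  'a': 1
  'b': 4
  'c': 1
  'd': 4
  'e': 2
Maximum frequency: 4

4


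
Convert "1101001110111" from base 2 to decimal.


Input: "1101001110111" in base 2
Positional expansion:
  Digit '1' (value 1) x 2^12 = 4096
  Digit '1' (value 1) x 2^11 = 2048
  Digit '0' (value 0) x 2^10 = 0
  Digit '1' (value 1) x 2^9 = 512
  Digit '0' (value 0) x 2^8 = 0
  Digit '0' (value 0) x 2^7 = 0
  Digit '1' (value 1) x 2^6 = 64
  Digit '1' (value 1) x 2^5 = 32
  Digit '1' (value 1) x 2^4 = 16
  Digit '0' (value 0) x 2^3 = 0
  Digit '1' (value 1) x 2^2 = 4
  Digit '1' (value 1) x 2^1 = 2
  Digit '1' (value 1) x 2^0 = 1
Sum = 6775

6775


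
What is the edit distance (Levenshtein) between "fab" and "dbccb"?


Computing edit distance: "fab" -> "dbccb"
DP table:
           d    b    c    c    b
      0    1    2    3    4    5
  f   1    1    2    3    4    5
  a   2    2    2    3    4    5
  b   3    3    2    3    4    4
Edit distance = dp[3][5] = 4

4


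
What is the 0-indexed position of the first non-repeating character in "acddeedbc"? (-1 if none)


Input: acddeedbc
Character frequencies:
  'a': 1
  'b': 1
  'c': 2
  'd': 3
  'e': 2
Scanning left to right for freq == 1:
  Position 0 ('a'): unique! => answer = 0

0


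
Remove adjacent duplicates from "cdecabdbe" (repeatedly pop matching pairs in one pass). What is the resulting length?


Input: cdecabdbe
Stack-based adjacent duplicate removal:
  Read 'c': push. Stack: c
  Read 'd': push. Stack: cd
  Read 'e': push. Stack: cde
  Read 'c': push. Stack: cdec
  Read 'a': push. Stack: cdeca
  Read 'b': push. Stack: cdecab
  Read 'd': push. Stack: cdecabd
  Read 'b': push. Stack: cdecabdb
  Read 'e': push. Stack: cdecabdbe
Final stack: "cdecabdbe" (length 9)

9


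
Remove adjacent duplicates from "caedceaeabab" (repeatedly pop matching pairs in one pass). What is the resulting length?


Input: caedceaeabab
Stack-based adjacent duplicate removal:
  Read 'c': push. Stack: c
  Read 'a': push. Stack: ca
  Read 'e': push. Stack: cae
  Read 'd': push. Stack: caed
  Read 'c': push. Stack: caedc
  Read 'e': push. Stack: caedce
  Read 'a': push. Stack: caedcea
  Read 'e': push. Stack: caedceae
  Read 'a': push. Stack: caedceaea
  Read 'b': push. Stack: caedceaeab
  Read 'a': push. Stack: caedceaeaba
  Read 'b': push. Stack: caedceaeabab
Final stack: "caedceaeabab" (length 12)

12


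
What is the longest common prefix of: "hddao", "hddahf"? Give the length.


Words: hddao, hddahf
  Position 0: all 'h' => match
  Position 1: all 'd' => match
  Position 2: all 'd' => match
  Position 3: all 'a' => match
  Position 4: ('o', 'h') => mismatch, stop
LCP = "hdda" (length 4)

4


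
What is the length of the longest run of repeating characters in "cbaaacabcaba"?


Input: "cbaaacabcaba"
Scanning for longest run:
  Position 1 ('b'): new char, reset run to 1
  Position 2 ('a'): new char, reset run to 1
  Position 3 ('a'): continues run of 'a', length=2
  Position 4 ('a'): continues run of 'a', length=3
  Position 5 ('c'): new char, reset run to 1
  Position 6 ('a'): new char, reset run to 1
  Position 7 ('b'): new char, reset run to 1
  Position 8 ('c'): new char, reset run to 1
  Position 9 ('a'): new char, reset run to 1
  Position 10 ('b'): new char, reset run to 1
  Position 11 ('a'): new char, reset run to 1
Longest run: 'a' with length 3

3


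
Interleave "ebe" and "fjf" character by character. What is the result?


Interleaving "ebe" and "fjf":
  Position 0: 'e' from first, 'f' from second => "ef"
  Position 1: 'b' from first, 'j' from second => "bj"
  Position 2: 'e' from first, 'f' from second => "ef"
Result: efbjef

efbjef


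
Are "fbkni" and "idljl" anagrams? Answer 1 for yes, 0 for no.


Strings: "fbkni", "idljl"
Sorted first:  bfikn
Sorted second: dijll
Differ at position 0: 'b' vs 'd' => not anagrams

0


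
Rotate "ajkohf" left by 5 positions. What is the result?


Input: "ajkohf", rotate left by 5
First 5 characters: "ajkoh"
Remaining characters: "f"
Concatenate remaining + first: "f" + "ajkoh" = "fajkoh"

fajkoh


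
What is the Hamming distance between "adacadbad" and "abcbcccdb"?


Comparing "adacadbad" and "abcbcccdb" position by position:
  Position 0: 'a' vs 'a' => same
  Position 1: 'd' vs 'b' => differ
  Position 2: 'a' vs 'c' => differ
  Position 3: 'c' vs 'b' => differ
  Position 4: 'a' vs 'c' => differ
  Position 5: 'd' vs 'c' => differ
  Position 6: 'b' vs 'c' => differ
  Position 7: 'a' vs 'd' => differ
  Position 8: 'd' vs 'b' => differ
Total differences (Hamming distance): 8

8


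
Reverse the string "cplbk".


Input: cplbk
Reading characters right to left:
  Position 4: 'k'
  Position 3: 'b'
  Position 2: 'l'
  Position 1: 'p'
  Position 0: 'c'
Reversed: kblpc

kblpc


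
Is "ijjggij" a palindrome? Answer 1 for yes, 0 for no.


Input: ijjggij
Reversed: jiggjji
  Compare pos 0 ('i') with pos 6 ('j'): MISMATCH
  Compare pos 1 ('j') with pos 5 ('i'): MISMATCH
  Compare pos 2 ('j') with pos 4 ('g'): MISMATCH
Result: not a palindrome

0


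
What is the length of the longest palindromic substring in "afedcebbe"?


Input: "afedcebbe"
Checking substrings for palindromes:
  [5:9] "ebbe" (len 4) => palindrome
  [6:8] "bb" (len 2) => palindrome
Longest palindromic substring: "ebbe" with length 4

4


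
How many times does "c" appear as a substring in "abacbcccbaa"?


Searching for "c" in "abacbcccbaa"
Scanning each position:
  Position 0: "a" => no
  Position 1: "b" => no
  Position 2: "a" => no
  Position 3: "c" => MATCH
  Position 4: "b" => no
  Position 5: "c" => MATCH
  Position 6: "c" => MATCH
  Position 7: "c" => MATCH
  Position 8: "b" => no
  Position 9: "a" => no
  Position 10: "a" => no
Total occurrences: 4

4


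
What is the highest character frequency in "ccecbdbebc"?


Input: ccecbdbebc
Character counts:
  'b': 3
  'c': 4
  'd': 1
  'e': 2
Maximum frequency: 4

4


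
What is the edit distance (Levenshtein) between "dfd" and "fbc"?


Computing edit distance: "dfd" -> "fbc"
DP table:
           f    b    c
      0    1    2    3
  d   1    1    2    3
  f   2    1    2    3
  d   3    2    2    3
Edit distance = dp[3][3] = 3

3


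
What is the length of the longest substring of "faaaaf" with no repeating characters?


Input: "faaaaf"
Sliding window (track last position of each char):
  Position 0 ('f'): window [0,0] length 1 -- new best
  Position 1 ('a'): window [0,1] length 2 -- new best
  Position 2 ('a'): repeat (last at 1), move window start to 2
  Position 2 ('a'): window [2,2] length 1
  Position 3 ('a'): repeat (last at 2), move window start to 3
  Position 3 ('a'): window [3,3] length 1
  Position 4 ('a'): repeat (last at 3), move window start to 4
  Position 4 ('a'): window [4,4] length 1
  Position 5 ('f'): window [4,5] length 2
Longest substring with no repeats: "fa" with length 2

2


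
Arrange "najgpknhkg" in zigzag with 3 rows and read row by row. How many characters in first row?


Zigzag "najgpknhkg" into 3 rows:
Placing characters:
  'n' => row 0
  'a' => row 1
  'j' => row 2
  'g' => row 1
  'p' => row 0
  'k' => row 1
  'n' => row 2
  'h' => row 1
  'k' => row 0
  'g' => row 1
Rows:
  Row 0: "npk"
  Row 1: "agkhg"
  Row 2: "jn"
First row length: 3

3


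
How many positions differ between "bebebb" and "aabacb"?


Comparing "bebebb" and "aabacb" position by position:
  Position 0: 'b' vs 'a' => DIFFER
  Position 1: 'e' vs 'a' => DIFFER
  Position 2: 'b' vs 'b' => same
  Position 3: 'e' vs 'a' => DIFFER
  Position 4: 'b' vs 'c' => DIFFER
  Position 5: 'b' vs 'b' => same
Positions that differ: 4

4


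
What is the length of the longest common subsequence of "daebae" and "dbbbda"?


LCS of "daebae" and "dbbbda"
DP table:
           d    b    b    b    d    a
      0    0    0    0    0    0    0
  d   0    1    1    1    1    1    1
  a   0    1    1    1    1    1    2
  e   0    1    1    1    1    1    2
  b   0    1    2    2    2    2    2
  a   0    1    2    2    2    2    3
  e   0    1    2    2    2    2    3
LCS length = dp[6][6] = 3

3
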